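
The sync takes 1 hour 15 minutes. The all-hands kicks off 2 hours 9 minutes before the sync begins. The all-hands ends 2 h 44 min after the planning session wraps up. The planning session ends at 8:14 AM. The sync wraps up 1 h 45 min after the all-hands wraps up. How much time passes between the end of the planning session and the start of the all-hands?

1 h 5 min

The all-hands ends at 8:14 AM + 164 min = 10:58 AM.
The sync ends at 10:58 AM + 105 min = 12:43 PM.
The sync starts at 12:43 PM − 75 min = 11:28 AM.
The all-hands starts at 11:28 AM − 129 min = 9:19 AM.
From 8:14 AM to 9:19 AM is 1 h 5 min.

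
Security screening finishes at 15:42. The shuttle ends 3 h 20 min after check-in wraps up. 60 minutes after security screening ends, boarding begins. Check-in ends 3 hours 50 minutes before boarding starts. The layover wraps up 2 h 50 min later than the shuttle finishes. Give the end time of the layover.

19:02

Boarding starts at 15:42 + 60 min = 16:42.
Check-in ends at 16:42 − 230 min = 12:52.
The shuttle ends at 12:52 + 200 min = 16:12.
The layover ends at 16:12 + 170 min = 19:02.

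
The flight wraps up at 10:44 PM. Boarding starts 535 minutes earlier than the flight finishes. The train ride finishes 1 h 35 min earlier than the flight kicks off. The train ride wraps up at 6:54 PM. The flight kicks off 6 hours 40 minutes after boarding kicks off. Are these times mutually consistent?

Boarding starts at 10:44 PM − 535 min = 1:49 PM.
The flight starts at 1:49 PM + 400 min = 8:29 PM.
The train ride ends at 8:29 PM − 95 min = 6:54 PM.
That matches the stated 6:54 PM, so the schedule is consistent.

Yes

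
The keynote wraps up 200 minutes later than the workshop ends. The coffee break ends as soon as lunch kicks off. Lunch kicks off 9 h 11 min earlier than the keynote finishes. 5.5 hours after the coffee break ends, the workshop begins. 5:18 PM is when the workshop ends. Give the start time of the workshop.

4:57 PM

The keynote ends at 5:18 PM + 200 min = 8:38 PM.
Lunch starts at 8:38 PM − 551 min = 11:27 AM.
So the coffee break ends at 11:27 AM.
The workshop starts at 11:27 AM + 330 min = 4:57 PM.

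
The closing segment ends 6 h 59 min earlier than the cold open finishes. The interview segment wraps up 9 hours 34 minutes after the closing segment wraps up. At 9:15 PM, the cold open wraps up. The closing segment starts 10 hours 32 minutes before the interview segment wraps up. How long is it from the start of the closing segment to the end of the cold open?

The closing segment ends at 9:15 PM − 419 min = 2:16 PM.
The interview segment ends at 2:16 PM + 574 min = 11:50 PM.
The closing segment starts at 11:50 PM − 632 min = 1:18 PM.
From 1:18 PM to 9:15 PM is 7 hours 57 minutes.

7 hours 57 minutes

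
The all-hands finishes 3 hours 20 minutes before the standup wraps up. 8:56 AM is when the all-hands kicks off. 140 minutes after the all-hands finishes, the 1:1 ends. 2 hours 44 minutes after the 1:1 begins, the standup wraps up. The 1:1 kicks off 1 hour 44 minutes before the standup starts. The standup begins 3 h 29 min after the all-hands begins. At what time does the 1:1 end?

The standup starts at 8:56 AM + 209 min = 12:25 PM.
The 1:1 starts at 12:25 PM − 104 min = 10:41 AM.
The standup ends at 10:41 AM + 164 min = 1:25 PM.
The all-hands ends at 1:25 PM − 200 min = 10:05 AM.
The 1:1 ends at 10:05 AM + 140 min = 12:25 PM.

12:25 PM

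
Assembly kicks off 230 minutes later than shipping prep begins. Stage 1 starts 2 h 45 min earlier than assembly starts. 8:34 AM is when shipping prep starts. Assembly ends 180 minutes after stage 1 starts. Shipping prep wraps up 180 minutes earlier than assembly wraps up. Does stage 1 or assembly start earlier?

stage 1

Assembly starts at 8:34 AM + 230 min = 12:24 PM.
Stage 1 starts at 12:24 PM − 165 min = 9:39 AM.
Stage 1 starts at 9:39 AM and assembly starts at 12:24 PM, so stage 1 is first.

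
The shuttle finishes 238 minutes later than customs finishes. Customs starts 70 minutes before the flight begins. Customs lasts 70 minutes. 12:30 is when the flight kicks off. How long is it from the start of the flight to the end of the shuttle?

Customs starts at 12:30 − 70 min = 11:20.
Customs ends at 11:20 + 70 min = 12:30.
The shuttle ends at 12:30 + 238 min = 16:28.
From 12:30 to 16:28 is 3 h 58 min.

3 h 58 min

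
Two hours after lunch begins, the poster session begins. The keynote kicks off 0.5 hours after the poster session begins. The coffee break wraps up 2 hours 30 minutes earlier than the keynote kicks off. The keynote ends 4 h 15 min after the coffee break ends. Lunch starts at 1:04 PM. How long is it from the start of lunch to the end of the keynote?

The poster session starts at 1:04 PM + 120 min = 3:04 PM.
The keynote starts at 3:04 PM + 30 min = 3:34 PM.
The coffee break ends at 3:34 PM − 150 min = 1:04 PM.
The keynote ends at 1:04 PM + 255 min = 5:19 PM.
From 1:04 PM to 5:19 PM is 4 hours 15 minutes.

4 hours 15 minutes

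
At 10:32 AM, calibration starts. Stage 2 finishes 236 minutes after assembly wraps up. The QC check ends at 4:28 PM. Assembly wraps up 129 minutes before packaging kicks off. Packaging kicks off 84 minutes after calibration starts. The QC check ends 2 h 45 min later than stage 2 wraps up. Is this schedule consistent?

Yes

Packaging starts at 10:32 AM + 84 min = 11:56 AM.
Assembly ends at 11:56 AM − 129 min = 9:47 AM.
Stage 2 ends at 9:47 AM + 236 min = 1:43 PM.
The QC check ends at 1:43 PM + 165 min = 4:28 PM.
That matches the stated 4:28 PM, so the schedule is consistent.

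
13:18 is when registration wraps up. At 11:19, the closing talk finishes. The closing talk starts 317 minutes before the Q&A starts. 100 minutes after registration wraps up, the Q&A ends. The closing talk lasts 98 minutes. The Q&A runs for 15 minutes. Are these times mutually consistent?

The Q&A ends at 13:18 + 100 min = 14:58.
The Q&A starts at 14:58 − 15 min = 14:43.
The closing talk starts at 14:43 − 317 min = 09:26.
The closing talk ends at 09:26 + 98 min = 11:04.
But the closing talk is also said to end at 11:19 — a 15-minute conflict.

No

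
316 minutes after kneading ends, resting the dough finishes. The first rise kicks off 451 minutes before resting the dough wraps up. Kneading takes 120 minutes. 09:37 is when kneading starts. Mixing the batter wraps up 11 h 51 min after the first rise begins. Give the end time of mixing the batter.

21:13

Kneading ends at 09:37 + 120 min = 11:37.
Resting the dough ends at 11:37 + 316 min = 16:53.
The first rise starts at 16:53 − 451 min = 09:22.
Mixing the batter ends at 09:22 + 711 min = 21:13.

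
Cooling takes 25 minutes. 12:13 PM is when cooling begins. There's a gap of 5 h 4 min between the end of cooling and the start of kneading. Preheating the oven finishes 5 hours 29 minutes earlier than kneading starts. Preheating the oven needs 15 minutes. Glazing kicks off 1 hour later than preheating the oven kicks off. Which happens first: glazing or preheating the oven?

preheating the oven

Cooling ends at 12:13 PM + 25 min = 12:38 PM.
Kneading starts at 12:38 PM + 304 min = 5:42 PM.
Preheating the oven ends at 5:42 PM − 329 min = 12:13 PM.
Preheating the oven starts at 12:13 PM − 15 min = 11:58 AM.
Glazing starts at 11:58 AM + 60 min = 12:58 PM.
Glazing starts at 12:58 PM and preheating the oven starts at 11:58 AM, so preheating the oven is first.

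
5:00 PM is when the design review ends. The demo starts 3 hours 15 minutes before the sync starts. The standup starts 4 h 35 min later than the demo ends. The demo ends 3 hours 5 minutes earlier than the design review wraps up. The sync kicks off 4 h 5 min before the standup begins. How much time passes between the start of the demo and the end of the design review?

5 hours 50 minutes

The demo ends at 5:00 PM − 185 min = 1:55 PM.
The standup starts at 1:55 PM + 275 min = 6:30 PM.
The sync starts at 6:30 PM − 245 min = 2:25 PM.
The demo starts at 2:25 PM − 195 min = 11:10 AM.
From 11:10 AM to 5:00 PM is 5 hours 50 minutes.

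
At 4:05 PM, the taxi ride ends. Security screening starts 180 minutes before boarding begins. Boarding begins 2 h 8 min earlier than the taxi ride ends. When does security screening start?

Boarding starts at 4:05 PM − 128 min = 1:57 PM.
Security screening starts at 1:57 PM − 180 min = 10:57 AM.

10:57 AM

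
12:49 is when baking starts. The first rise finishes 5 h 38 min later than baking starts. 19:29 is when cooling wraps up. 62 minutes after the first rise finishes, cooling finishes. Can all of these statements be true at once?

Yes

The first rise ends at 12:49 + 338 min = 18:27.
Cooling ends at 18:27 + 62 min = 19:29.
That matches the stated 19:29, so the schedule is consistent.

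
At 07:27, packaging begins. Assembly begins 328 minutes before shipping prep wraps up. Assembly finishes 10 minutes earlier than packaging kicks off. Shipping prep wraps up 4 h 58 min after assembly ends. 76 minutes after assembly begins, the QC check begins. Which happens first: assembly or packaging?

Assembly ends at 07:27 − 10 min = 07:17.
Shipping prep ends at 07:17 + 298 min = 12:15.
Assembly starts at 12:15 − 328 min = 06:47.
Assembly starts at 06:47 and packaging starts at 07:27, so assembly is first.

assembly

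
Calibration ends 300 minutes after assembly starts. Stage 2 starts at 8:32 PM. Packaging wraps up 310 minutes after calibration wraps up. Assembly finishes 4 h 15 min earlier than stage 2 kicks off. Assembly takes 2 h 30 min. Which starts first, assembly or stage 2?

assembly

Assembly ends at 8:32 PM − 255 min = 4:17 PM.
Assembly starts at 4:17 PM − 150 min = 1:47 PM.
Assembly starts at 1:47 PM and stage 2 starts at 8:32 PM, so assembly is first.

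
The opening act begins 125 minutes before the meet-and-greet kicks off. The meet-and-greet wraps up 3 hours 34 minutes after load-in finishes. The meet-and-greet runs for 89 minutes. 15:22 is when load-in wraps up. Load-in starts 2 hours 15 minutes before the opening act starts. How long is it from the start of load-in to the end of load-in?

2 h 15 min

The meet-and-greet ends at 15:22 + 214 min = 18:56.
The meet-and-greet starts at 18:56 − 89 min = 17:27.
The opening act starts at 17:27 − 125 min = 15:22.
Load-in starts at 15:22 − 135 min = 13:07.
From 13:07 to 15:22 is 2 h 15 min.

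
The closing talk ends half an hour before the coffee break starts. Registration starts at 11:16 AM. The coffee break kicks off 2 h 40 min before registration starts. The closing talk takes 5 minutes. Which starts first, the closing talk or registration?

The coffee break starts at 11:16 AM − 160 min = 8:36 AM.
The closing talk ends at 8:36 AM − 30 min = 8:06 AM.
The closing talk starts at 8:06 AM − 5 min = 8:01 AM.
The closing talk starts at 8:01 AM and registration starts at 11:16 AM, so the closing talk is first.

the closing talk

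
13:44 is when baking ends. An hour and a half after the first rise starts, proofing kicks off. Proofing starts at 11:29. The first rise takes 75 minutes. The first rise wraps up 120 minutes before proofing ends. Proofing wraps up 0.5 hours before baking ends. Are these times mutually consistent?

Proofing ends at 13:44 − 30 min = 13:14.
The first rise ends at 13:14 − 120 min = 11:14.
The first rise starts at 11:14 − 75 min = 09:59.
Proofing starts at 09:59 + 90 min = 11:29.
That matches the stated 11:29, so the schedule is consistent.

Yes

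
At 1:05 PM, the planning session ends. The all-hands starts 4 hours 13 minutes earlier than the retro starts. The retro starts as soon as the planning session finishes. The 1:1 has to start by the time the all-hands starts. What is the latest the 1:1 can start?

8:52 AM

The retro starts at 1:05 PM.
The all-hands starts at 1:05 PM − 253 min = 8:52 AM.
The 1:1 is bounded by the all-hands, so the latest it can start is 8:52 AM.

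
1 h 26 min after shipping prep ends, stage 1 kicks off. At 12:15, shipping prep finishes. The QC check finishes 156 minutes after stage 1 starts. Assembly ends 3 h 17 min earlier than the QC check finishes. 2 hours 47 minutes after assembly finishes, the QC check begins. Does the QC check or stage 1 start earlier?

stage 1

Stage 1 starts at 12:15 + 86 min = 13:41.
The QC check ends at 13:41 + 156 min = 16:17.
Assembly ends at 16:17 − 197 min = 13:00.
The QC check starts at 13:00 + 167 min = 15:47.
The QC check starts at 15:47 and stage 1 starts at 13:41, so stage 1 is first.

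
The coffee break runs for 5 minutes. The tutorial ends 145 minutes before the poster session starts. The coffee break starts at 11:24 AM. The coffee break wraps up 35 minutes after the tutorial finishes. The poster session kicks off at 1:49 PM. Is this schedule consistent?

No

The tutorial ends at 1:49 PM − 145 min = 11:24 AM.
The coffee break ends at 11:24 AM + 35 min = 11:59 AM.
The coffee break starts at 11:59 AM − 5 min = 11:54 AM.
But the coffee break is also said to start at 11:24 AM — a 30-minute conflict.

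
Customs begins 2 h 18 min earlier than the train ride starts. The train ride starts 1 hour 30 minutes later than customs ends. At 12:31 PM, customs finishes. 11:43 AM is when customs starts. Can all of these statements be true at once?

Yes

The train ride starts at 12:31 PM + 90 min = 2:01 PM.
Customs starts at 2:01 PM − 138 min = 11:43 AM.
That matches the stated 11:43 AM, so the schedule is consistent.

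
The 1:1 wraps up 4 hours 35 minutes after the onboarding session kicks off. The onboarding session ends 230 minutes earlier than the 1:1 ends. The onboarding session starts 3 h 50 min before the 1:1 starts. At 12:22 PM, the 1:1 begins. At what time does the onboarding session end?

9:17 AM

The onboarding session starts at 12:22 PM − 230 min = 8:32 AM.
The 1:1 ends at 8:32 AM + 275 min = 1:07 PM.
The onboarding session ends at 1:07 PM − 230 min = 9:17 AM.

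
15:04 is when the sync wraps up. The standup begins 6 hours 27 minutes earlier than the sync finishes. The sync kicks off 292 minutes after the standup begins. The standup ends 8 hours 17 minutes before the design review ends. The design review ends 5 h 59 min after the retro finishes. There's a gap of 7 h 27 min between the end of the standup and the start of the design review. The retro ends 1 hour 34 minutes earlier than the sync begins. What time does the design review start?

The standup starts at 15:04 − 387 min = 08:37.
The sync starts at 08:37 + 292 min = 13:29.
The retro ends at 13:29 − 94 min = 11:55.
The design review ends at 11:55 + 359 min = 17:54.
The standup ends at 17:54 − 497 min = 09:37.
The design review starts at 09:37 + 447 min = 17:04.

17:04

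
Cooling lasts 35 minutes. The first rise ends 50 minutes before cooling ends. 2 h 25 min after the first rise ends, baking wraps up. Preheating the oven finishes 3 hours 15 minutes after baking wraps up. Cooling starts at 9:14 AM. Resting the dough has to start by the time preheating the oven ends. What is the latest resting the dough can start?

2:39 PM

Cooling ends at 9:14 AM + 35 min = 9:49 AM.
The first rise ends at 9:49 AM − 50 min = 8:59 AM.
Baking ends at 8:59 AM + 145 min = 11:24 AM.
Preheating the oven ends at 11:24 AM + 195 min = 2:39 PM.
Resting the dough is bounded by preheating the oven, so the latest it can start is 2:39 PM.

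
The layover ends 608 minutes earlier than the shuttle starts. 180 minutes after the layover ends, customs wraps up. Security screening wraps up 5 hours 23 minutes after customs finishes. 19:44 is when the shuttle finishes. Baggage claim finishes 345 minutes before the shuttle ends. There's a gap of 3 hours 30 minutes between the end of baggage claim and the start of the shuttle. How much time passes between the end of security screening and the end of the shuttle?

Baggage claim ends at 19:44 − 345 min = 13:59.
The shuttle starts at 13:59 + 210 min = 17:29.
The layover ends at 17:29 − 608 min = 07:21.
Customs ends at 07:21 + 180 min = 10:21.
Security screening ends at 10:21 + 323 min = 15:44.
From 15:44 to 19:44 is 240 minutes.

240 minutes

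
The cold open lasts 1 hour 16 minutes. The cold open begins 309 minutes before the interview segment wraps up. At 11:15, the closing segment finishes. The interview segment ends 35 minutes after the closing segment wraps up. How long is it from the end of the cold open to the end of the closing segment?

3 h 18 min

The interview segment ends at 11:15 + 35 min = 11:50.
The cold open starts at 11:50 − 309 min = 06:41.
The cold open ends at 06:41 + 76 min = 07:57.
From 07:57 to 11:15 is 3 h 18 min.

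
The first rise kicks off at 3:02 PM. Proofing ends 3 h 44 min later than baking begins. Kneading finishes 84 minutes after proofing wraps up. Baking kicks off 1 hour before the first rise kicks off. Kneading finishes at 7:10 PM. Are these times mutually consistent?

Yes

Baking starts at 3:02 PM − 60 min = 2:02 PM.
Proofing ends at 2:02 PM + 224 min = 5:46 PM.
Kneading ends at 5:46 PM + 84 min = 7:10 PM.
That matches the stated 7:10 PM, so the schedule is consistent.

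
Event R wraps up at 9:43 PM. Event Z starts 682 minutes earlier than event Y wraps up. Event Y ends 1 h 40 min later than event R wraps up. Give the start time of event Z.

Event Y ends at 9:43 PM + 100 min = 11:23 PM.
Event Z starts at 11:23 PM − 682 min = 12:01 PM.

12:01 PM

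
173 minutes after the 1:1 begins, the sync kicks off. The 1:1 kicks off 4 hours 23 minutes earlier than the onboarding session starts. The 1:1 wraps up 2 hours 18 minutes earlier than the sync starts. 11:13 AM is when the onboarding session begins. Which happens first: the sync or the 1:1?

The 1:1 starts at 11:13 AM − 263 min = 6:50 AM.
The sync starts at 6:50 AM + 173 min = 9:43 AM.
The sync starts at 9:43 AM and the 1:1 starts at 6:50 AM, so the 1:1 is first.

the 1:1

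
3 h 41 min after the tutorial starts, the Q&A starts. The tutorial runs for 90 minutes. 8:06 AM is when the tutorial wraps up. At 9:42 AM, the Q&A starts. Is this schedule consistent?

The tutorial starts at 8:06 AM − 90 min = 6:36 AM.
The Q&A starts at 6:36 AM + 221 min = 10:17 AM.
But the Q&A is also said to start at 9:42 AM — a 35-minute conflict.

No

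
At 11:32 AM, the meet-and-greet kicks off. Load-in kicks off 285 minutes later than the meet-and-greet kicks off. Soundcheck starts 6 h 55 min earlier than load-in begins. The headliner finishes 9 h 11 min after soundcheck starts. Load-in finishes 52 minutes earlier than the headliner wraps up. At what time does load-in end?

5:41 PM

Load-in starts at 11:32 AM + 285 min = 4:17 PM.
Soundcheck starts at 4:17 PM − 415 min = 9:22 AM.
The headliner ends at 9:22 AM + 551 min = 6:33 PM.
Load-in ends at 6:33 PM − 52 min = 5:41 PM.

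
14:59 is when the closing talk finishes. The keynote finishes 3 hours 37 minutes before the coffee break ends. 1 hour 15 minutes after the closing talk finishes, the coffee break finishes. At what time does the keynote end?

12:37

The coffee break ends at 14:59 + 75 min = 16:14.
The keynote ends at 16:14 − 217 min = 12:37.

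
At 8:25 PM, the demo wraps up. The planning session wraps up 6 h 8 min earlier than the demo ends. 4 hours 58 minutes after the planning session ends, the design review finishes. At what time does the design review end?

The planning session ends at 8:25 PM − 368 min = 2:17 PM.
The design review ends at 2:17 PM + 298 min = 7:15 PM.

7:15 PM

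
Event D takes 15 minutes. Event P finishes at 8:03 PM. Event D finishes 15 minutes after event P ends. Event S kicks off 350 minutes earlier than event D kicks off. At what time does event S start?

2:13 PM

Event D ends at 8:03 PM + 15 min = 8:18 PM.
Event D starts at 8:18 PM − 15 min = 8:03 PM.
Event S starts at 8:03 PM − 350 min = 2:13 PM.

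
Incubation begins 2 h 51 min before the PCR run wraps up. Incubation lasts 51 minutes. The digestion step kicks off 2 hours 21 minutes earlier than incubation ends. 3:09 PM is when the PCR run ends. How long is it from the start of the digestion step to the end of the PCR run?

261 minutes

Incubation starts at 3:09 PM − 171 min = 12:18 PM.
Incubation ends at 12:18 PM + 51 min = 1:09 PM.
The digestion step starts at 1:09 PM − 141 min = 10:48 AM.
From 10:48 AM to 3:09 PM is 261 minutes.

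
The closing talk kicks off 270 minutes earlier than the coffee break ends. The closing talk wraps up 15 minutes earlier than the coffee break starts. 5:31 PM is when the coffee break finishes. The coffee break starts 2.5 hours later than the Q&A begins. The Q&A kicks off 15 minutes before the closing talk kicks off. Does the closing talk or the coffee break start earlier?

the closing talk

The closing talk starts at 5:31 PM − 270 min = 1:01 PM.
The Q&A starts at 1:01 PM − 15 min = 12:46 PM.
The coffee break starts at 12:46 PM + 150 min = 3:16 PM.
The closing talk starts at 1:01 PM and the coffee break starts at 3:16 PM, so the closing talk is first.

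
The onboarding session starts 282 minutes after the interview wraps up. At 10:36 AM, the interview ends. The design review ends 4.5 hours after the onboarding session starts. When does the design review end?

7:48 PM

The onboarding session starts at 10:36 AM + 282 min = 3:18 PM.
The design review ends at 3:18 PM + 270 min = 7:48 PM.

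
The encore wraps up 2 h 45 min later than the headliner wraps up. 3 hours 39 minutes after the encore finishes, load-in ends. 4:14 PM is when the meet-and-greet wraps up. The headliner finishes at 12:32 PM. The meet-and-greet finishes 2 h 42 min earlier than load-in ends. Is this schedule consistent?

The encore ends at 12:32 PM + 165 min = 3:17 PM.
Load-in ends at 3:17 PM + 219 min = 6:56 PM.
The meet-and-greet ends at 6:56 PM − 162 min = 4:14 PM.
That matches the stated 4:14 PM, so the schedule is consistent.

Yes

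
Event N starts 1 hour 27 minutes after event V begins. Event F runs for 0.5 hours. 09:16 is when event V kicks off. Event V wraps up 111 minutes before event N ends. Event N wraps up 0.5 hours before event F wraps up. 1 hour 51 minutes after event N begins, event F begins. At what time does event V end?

10:43

Event N starts at 09:16 + 87 min = 10:43.
Event F starts at 10:43 + 111 min = 12:34.
Event F ends at 12:34 + 30 min = 13:04.
Event N ends at 13:04 − 30 min = 12:34.
Event V ends at 12:34 − 111 min = 10:43.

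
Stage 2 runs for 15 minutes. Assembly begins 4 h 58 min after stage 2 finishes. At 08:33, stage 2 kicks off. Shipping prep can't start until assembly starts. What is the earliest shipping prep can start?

Stage 2 ends at 08:33 + 15 min = 08:48.
Assembly starts at 08:48 + 298 min = 13:46.
Shipping prep is bounded by assembly, so the earliest it can start is 13:46.

13:46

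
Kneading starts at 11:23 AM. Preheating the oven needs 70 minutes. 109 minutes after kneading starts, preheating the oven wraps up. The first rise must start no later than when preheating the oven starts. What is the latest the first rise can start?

12:02 PM

Preheating the oven ends at 11:23 AM + 109 min = 1:12 PM.
Preheating the oven starts at 1:12 PM − 70 min = 12:02 PM.
The first rise is bounded by preheating the oven, so the latest it can start is 12:02 PM.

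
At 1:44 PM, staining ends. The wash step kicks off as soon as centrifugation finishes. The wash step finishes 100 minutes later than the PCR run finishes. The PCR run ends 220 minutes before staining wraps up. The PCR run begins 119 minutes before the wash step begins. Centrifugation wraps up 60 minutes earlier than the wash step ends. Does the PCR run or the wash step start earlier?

The PCR run ends at 1:44 PM − 220 min = 10:04 AM.
The wash step ends at 10:04 AM + 100 min = 11:44 AM.
Centrifugation ends at 11:44 AM − 60 min = 10:44 AM.
So the wash step starts at 10:44 AM.
The PCR run starts at 10:44 AM − 119 min = 8:45 AM.
The PCR run starts at 8:45 AM and the wash step starts at 10:44 AM, so the PCR run is first.

the PCR run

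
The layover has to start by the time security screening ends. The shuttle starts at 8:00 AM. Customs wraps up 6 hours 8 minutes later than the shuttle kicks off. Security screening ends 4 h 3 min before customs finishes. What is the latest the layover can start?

10:05 AM

Customs ends at 8:00 AM + 368 min = 2:08 PM.
Security screening ends at 2:08 PM − 243 min = 10:05 AM.
The layover is bounded by security screening, so the latest it can start is 10:05 AM.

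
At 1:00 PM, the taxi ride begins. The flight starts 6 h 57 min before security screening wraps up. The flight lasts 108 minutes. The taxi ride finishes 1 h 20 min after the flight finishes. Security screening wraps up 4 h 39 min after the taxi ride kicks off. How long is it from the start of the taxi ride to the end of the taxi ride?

50 minutes

Security screening ends at 1:00 PM + 279 min = 5:39 PM.
The flight starts at 5:39 PM − 417 min = 10:42 AM.
The flight ends at 10:42 AM + 108 min = 12:30 PM.
The taxi ride ends at 12:30 PM + 80 min = 1:50 PM.
From 1:00 PM to 1:50 PM is 50 minutes.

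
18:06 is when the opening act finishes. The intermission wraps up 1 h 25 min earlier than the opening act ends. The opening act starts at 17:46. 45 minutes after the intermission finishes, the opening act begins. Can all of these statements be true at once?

The intermission ends at 18:06 − 85 min = 16:41.
The opening act starts at 16:41 + 45 min = 17:26.
But the opening act is also said to start at 17:46 — a 20-minute conflict.

No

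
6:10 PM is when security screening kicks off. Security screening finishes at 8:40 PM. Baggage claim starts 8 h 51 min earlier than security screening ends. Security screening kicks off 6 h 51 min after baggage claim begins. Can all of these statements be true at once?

No

Baggage claim starts at 8:40 PM − 531 min = 11:49 AM.
Security screening starts at 11:49 AM + 411 min = 6:40 PM.
But security screening is also said to start at 6:10 PM — a 30-minute conflict.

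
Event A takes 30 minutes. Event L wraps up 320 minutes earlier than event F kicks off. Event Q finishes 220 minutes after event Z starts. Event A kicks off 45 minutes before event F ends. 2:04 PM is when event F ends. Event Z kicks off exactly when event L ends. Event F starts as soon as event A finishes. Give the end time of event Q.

Event A starts at 2:04 PM − 45 min = 1:19 PM.
Event A ends at 1:19 PM + 30 min = 1:49 PM.
So event F starts at 1:49 PM.
Event L ends at 1:49 PM − 320 min = 8:29 AM.
So event Z starts at 8:29 AM.
Event Q ends at 8:29 AM + 220 min = 12:09 PM.

12:09 PM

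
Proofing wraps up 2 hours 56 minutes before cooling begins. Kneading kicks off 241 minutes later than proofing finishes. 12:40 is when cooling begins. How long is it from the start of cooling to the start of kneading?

Proofing ends at 12:40 − 176 min = 09:44.
Kneading starts at 09:44 + 241 min = 13:45.
From 12:40 to 13:45 is 65 minutes.

65 minutes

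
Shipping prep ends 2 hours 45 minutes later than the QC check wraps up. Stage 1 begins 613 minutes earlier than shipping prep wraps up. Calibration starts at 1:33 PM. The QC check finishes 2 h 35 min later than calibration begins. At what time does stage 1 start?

The QC check ends at 1:33 PM + 155 min = 4:08 PM.
Shipping prep ends at 4:08 PM + 165 min = 6:53 PM.
Stage 1 starts at 6:53 PM − 613 min = 8:40 AM.

8:40 AM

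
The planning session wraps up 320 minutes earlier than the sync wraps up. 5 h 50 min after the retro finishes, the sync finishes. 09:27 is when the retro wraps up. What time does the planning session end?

09:57

The sync ends at 09:27 + 350 min = 15:17.
The planning session ends at 15:17 − 320 min = 09:57.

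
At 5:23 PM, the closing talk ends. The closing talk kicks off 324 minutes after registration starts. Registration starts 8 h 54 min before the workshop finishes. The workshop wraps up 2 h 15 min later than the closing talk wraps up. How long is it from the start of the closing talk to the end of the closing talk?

1 hour 15 minutes

The workshop ends at 5:23 PM + 135 min = 7:38 PM.
Registration starts at 7:38 PM − 534 min = 10:44 AM.
The closing talk starts at 10:44 AM + 324 min = 4:08 PM.
From 4:08 PM to 5:23 PM is 1 hour 15 minutes.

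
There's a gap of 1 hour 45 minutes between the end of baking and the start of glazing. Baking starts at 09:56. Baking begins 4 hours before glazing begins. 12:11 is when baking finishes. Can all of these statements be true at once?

Yes

Glazing starts at 12:11 + 105 min = 13:56.
Baking starts at 13:56 − 240 min = 09:56.
That matches the stated 09:56, so the schedule is consistent.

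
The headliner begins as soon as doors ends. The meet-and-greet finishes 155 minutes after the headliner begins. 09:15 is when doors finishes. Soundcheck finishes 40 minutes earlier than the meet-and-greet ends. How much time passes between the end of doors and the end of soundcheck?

The headliner starts at 09:15.
The meet-and-greet ends at 09:15 + 155 min = 11:50.
Soundcheck ends at 11:50 − 40 min = 11:10.
From 09:15 to 11:10 is 1 h 55 min.

1 h 55 min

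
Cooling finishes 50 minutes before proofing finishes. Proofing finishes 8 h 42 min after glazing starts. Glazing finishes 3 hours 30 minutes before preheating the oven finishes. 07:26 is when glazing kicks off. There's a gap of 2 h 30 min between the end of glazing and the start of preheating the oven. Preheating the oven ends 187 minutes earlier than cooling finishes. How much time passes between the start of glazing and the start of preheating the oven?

Proofing ends at 07:26 + 522 min = 16:08.
Cooling ends at 16:08 − 50 min = 15:18.
Preheating the oven ends at 15:18 − 187 min = 12:11.
Glazing ends at 12:11 − 210 min = 08:41.
Preheating the oven starts at 08:41 + 150 min = 11:11.
From 07:26 to 11:11 is 3 hours 45 minutes.

3 hours 45 minutes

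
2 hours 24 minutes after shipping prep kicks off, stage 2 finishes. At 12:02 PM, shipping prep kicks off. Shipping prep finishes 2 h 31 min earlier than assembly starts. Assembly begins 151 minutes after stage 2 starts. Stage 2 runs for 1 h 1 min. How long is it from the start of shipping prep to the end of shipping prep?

Stage 2 ends at 12:02 PM + 144 min = 2:26 PM.
Stage 2 starts at 2:26 PM − 61 min = 1:25 PM.
Assembly starts at 1:25 PM + 151 min = 3:56 PM.
Shipping prep ends at 3:56 PM − 151 min = 1:25 PM.
From 12:02 PM to 1:25 PM is 83 minutes.

83 minutes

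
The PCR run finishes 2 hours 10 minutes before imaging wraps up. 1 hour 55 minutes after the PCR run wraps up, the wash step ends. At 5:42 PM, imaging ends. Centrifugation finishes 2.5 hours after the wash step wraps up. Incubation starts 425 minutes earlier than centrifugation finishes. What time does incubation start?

The PCR run ends at 5:42 PM − 130 min = 3:32 PM.
The wash step ends at 3:32 PM + 115 min = 5:27 PM.
Centrifugation ends at 5:27 PM + 150 min = 7:57 PM.
Incubation starts at 7:57 PM − 425 min = 12:52 PM.

12:52 PM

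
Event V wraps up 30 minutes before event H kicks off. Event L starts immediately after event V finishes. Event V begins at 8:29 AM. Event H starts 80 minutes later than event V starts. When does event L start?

9:19 AM

Event H starts at 8:29 AM + 80 min = 9:49 AM.
Event V ends at 9:49 AM − 30 min = 9:19 AM.
So event L starts at 9:19 AM.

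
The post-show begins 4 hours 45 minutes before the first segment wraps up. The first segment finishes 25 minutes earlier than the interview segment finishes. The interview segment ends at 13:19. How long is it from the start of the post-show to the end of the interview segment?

The first segment ends at 13:19 − 25 min = 12:54.
The post-show starts at 12:54 − 285 min = 08:09.
From 08:09 to 13:19 is 5 h 10 min.

5 h 10 min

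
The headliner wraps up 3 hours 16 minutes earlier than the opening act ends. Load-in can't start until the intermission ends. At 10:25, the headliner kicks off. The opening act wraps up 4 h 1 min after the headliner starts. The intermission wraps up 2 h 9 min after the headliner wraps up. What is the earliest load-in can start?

The opening act ends at 10:25 + 241 min = 14:26.
The headliner ends at 14:26 − 196 min = 11:10.
The intermission ends at 11:10 + 129 min = 13:19.
Load-in is bounded by the intermission, so the earliest it can start is 13:19.

13:19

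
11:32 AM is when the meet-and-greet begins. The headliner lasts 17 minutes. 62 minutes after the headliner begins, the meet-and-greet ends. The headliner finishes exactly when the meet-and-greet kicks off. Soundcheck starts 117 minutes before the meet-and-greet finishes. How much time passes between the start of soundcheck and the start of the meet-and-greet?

72 minutes

The headliner ends at 11:32 AM.
The headliner starts at 11:32 AM − 17 min = 11:15 AM.
The meet-and-greet ends at 11:15 AM + 62 min = 12:17 PM.
Soundcheck starts at 12:17 PM − 117 min = 10:20 AM.
From 10:20 AM to 11:32 AM is 72 minutes.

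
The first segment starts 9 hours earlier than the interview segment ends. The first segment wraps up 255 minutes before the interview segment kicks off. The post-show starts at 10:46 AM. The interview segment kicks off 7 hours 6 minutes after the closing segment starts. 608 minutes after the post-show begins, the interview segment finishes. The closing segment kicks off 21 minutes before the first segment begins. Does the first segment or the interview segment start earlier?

The interview segment ends at 10:46 AM + 608 min = 8:54 PM.
The first segment starts at 8:54 PM − 540 min = 11:54 AM.
The closing segment starts at 11:54 AM − 21 min = 11:33 AM.
The interview segment starts at 11:33 AM + 426 min = 6:39 PM.
The first segment starts at 11:54 AM and the interview segment starts at 6:39 PM, so the first segment is first.

the first segment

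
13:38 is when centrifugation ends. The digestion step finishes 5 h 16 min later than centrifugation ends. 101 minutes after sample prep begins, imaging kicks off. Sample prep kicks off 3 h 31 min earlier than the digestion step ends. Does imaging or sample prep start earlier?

The digestion step ends at 13:38 + 316 min = 18:54.
Sample prep starts at 18:54 − 211 min = 15:23.
Imaging starts at 15:23 + 101 min = 17:04.
Imaging starts at 17:04 and sample prep starts at 15:23, so sample prep is first.

sample prep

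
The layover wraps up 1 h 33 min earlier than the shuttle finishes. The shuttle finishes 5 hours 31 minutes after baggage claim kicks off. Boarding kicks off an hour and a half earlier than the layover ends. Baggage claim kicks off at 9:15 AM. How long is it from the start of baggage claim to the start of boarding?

2 hours 28 minutes

The shuttle ends at 9:15 AM + 331 min = 2:46 PM.
The layover ends at 2:46 PM − 93 min = 1:13 PM.
Boarding starts at 1:13 PM − 90 min = 11:43 AM.
From 9:15 AM to 11:43 AM is 2 hours 28 minutes.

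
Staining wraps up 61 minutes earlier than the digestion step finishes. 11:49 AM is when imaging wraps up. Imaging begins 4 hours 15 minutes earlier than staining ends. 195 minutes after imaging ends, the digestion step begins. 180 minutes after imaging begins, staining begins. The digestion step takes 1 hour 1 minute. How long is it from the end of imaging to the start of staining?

2 hours

The digestion step starts at 11:49 AM + 195 min = 3:04 PM.
The digestion step ends at 3:04 PM + 61 min = 4:05 PM.
Staining ends at 4:05 PM − 61 min = 3:04 PM.
Imaging starts at 3:04 PM − 255 min = 10:49 AM.
Staining starts at 10:49 AM + 180 min = 1:49 PM.
From 11:49 AM to 1:49 PM is 2 hours.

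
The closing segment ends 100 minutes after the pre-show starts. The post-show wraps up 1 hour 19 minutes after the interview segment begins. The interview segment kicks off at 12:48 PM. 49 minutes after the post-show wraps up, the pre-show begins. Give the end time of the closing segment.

4:36 PM

The post-show ends at 12:48 PM + 79 min = 2:07 PM.
The pre-show starts at 2:07 PM + 49 min = 2:56 PM.
The closing segment ends at 2:56 PM + 100 min = 4:36 PM.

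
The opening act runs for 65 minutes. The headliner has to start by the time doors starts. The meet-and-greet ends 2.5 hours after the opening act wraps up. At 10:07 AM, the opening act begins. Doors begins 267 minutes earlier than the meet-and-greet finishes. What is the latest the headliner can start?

The opening act ends at 10:07 AM + 65 min = 11:12 AM.
The meet-and-greet ends at 11:12 AM + 150 min = 1:42 PM.
Doors starts at 1:42 PM − 267 min = 9:15 AM.
The headliner is bounded by doors, so the latest it can start is 9:15 AM.

9:15 AM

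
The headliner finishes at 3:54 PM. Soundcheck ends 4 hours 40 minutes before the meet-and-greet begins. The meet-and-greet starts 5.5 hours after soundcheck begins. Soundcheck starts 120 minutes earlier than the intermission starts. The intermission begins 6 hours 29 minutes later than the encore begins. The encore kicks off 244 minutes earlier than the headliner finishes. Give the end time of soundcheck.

The encore starts at 3:54 PM − 244 min = 11:50 AM.
The intermission starts at 11:50 AM + 389 min = 6:19 PM.
Soundcheck starts at 6:19 PM − 120 min = 4:19 PM.
The meet-and-greet starts at 4:19 PM + 330 min = 9:49 PM.
Soundcheck ends at 9:49 PM − 280 min = 5:09 PM.

5:09 PM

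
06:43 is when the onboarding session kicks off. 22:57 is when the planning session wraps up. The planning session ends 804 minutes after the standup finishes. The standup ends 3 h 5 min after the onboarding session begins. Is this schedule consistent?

The standup ends at 06:43 + 185 min = 09:48.
The planning session ends at 09:48 + 804 min = 23:12.
But the planning session is also said to end at 22:57 — a 15-minute conflict.

No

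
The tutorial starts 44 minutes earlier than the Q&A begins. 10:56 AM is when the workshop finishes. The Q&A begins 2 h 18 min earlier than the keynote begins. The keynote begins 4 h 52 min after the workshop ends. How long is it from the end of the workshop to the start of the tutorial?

1 hour 50 minutes

The keynote starts at 10:56 AM + 292 min = 3:48 PM.
The Q&A starts at 3:48 PM − 138 min = 1:30 PM.
The tutorial starts at 1:30 PM − 44 min = 12:46 PM.
From 10:56 AM to 12:46 PM is 1 hour 50 minutes.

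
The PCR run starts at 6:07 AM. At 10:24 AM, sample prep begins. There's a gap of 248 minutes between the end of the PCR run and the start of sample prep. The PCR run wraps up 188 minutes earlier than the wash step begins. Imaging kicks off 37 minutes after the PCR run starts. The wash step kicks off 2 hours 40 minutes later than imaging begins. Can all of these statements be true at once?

Yes

Imaging starts at 6:07 AM + 37 min = 6:44 AM.
The wash step starts at 6:44 AM + 160 min = 9:24 AM.
The PCR run ends at 9:24 AM − 188 min = 6:16 AM.
Sample prep starts at 6:16 AM + 248 min = 10:24 AM.
That matches the stated 10:24 AM, so the schedule is consistent.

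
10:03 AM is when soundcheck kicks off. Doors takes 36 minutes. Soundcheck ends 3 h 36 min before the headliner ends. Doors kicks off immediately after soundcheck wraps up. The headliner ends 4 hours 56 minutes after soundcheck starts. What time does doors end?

11:59 AM

The headliner ends at 10:03 AM + 296 min = 2:59 PM.
Soundcheck ends at 2:59 PM − 216 min = 11:23 AM.
So doors starts at 11:23 AM.
Doors ends at 11:23 AM + 36 min = 11:59 AM.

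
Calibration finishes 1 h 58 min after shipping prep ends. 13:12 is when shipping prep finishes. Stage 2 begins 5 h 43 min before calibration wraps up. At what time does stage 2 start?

09:27

Calibration ends at 13:12 + 118 min = 15:10.
Stage 2 starts at 15:10 − 343 min = 09:27.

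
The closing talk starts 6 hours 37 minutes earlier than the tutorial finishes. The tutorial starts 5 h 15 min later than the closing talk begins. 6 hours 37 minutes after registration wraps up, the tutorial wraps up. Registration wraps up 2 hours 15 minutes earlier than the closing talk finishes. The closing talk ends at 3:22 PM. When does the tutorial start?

Registration ends at 3:22 PM − 135 min = 1:07 PM.
The tutorial ends at 1:07 PM + 397 min = 7:44 PM.
The closing talk starts at 7:44 PM − 397 min = 1:07 PM.
The tutorial starts at 1:07 PM + 315 min = 6:22 PM.

6:22 PM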